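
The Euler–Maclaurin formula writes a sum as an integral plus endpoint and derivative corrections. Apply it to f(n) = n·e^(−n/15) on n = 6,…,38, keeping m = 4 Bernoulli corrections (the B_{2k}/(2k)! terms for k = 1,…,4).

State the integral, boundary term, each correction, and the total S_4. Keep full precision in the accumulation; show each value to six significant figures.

S_4 ≈ 151.508

∫_6^38 x·e^(−x/15) dx evaluates to 148.033.
Endpoint term: (f(6) + f(38))/2 = (4.02192 + 3.01697)/2 = 3.51944.
So far: 151.552.
Correction k=1: B_{2}/2! · (f^{(1)}(38) − f^{(1)}(6)) = 1/12 · (-0.121737 − 0.402192) = -0.0436608.
Partial sum through k=1: 151.508.
Correction k=2: B_{4}/4! · (f^{(3)}(38) − f^{(3)}(6)) = −1/720 · (0.000164669 − 0.00774592) = 1.05295e-05.
Partial sum through k=2: 151.508.
Correction k=3: B_{6}/6! · (f^{(5)}(38) − f^{(5)}(6)) = 1/30240 · (3.86841e-06 − 6.09081e-05) = -1.88623e-09.
Partial sum through k=3: 151.508.
Correction k=4: B_{8}/8! · (f^{(7)}(38) − f^{(7)}(6)) = −1/1209600 · (3.11332e-08 − 3.88399e-07) = 2.95359e-13.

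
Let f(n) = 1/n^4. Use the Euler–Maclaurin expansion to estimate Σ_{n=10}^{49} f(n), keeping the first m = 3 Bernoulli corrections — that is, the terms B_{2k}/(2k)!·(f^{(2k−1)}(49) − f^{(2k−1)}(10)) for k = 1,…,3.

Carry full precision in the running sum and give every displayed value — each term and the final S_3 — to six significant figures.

S_3 ≈ 0.000383902

Integral: ∫_10^49 1/x^4 dx = 0.000330500.
Boundary: ½(f(10) + f(49)) = ½(0.000100000 + 1.73467e-07) = 5.00867e-05.
Running total after boundary: 0.000380587.
k=1: B_{2}/(2)! × [f^{(1)}(49) − f^{(1)}(10)] = 1/12 × (-1.41605e-08 − (-4.00000e-05)) = 3.33215e-06.
After k=1: 0.000383919.
k=2: B_{4}/(4)! × [f^{(3)}(49) − f^{(3)}(10)] = −1/720 × (-1.76933e-10 − (-1.20000e-05)) = -1.66664e-08.
After k=2: 0.000383902.
k=3: B_{6}/(6)! × [f^{(5)}(49) − f^{(5)}(10)] = 1/30240 × (-4.12672e-12 − (-6.72000e-06)) = 2.22222e-10.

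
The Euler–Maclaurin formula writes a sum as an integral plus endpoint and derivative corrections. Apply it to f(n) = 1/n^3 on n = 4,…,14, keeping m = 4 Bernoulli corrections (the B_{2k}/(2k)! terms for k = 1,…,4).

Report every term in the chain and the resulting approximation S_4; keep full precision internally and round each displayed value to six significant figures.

Integral: ∫_4^14 1/x^3 dx = 0.0286990.
½[f(4) + f(14)] = ½[0.0156250 + 0.000364431] = 0.00799472.
Running total after boundary: 0.0366937.
Correction k=1: B_{2}/2! · (f^{(1)}(14) − f^{(1)}(4)) = 1/12 · (-7.80925e-05 − (-0.0117188)) = 0.000970055.
Running total after k=1: 0.0376638.
Correction k=2: B_{4}/4! · (f^{(3)}(14) − f^{(3)}(4)) = −1/720 · (-7.96862e-06 − (-0.0146484)) = -2.03340e-05.
Running total after k=2: 0.0376434.
Correction k=3: B_{6}/6! · (f^{(5)}(14) − f^{(5)}(4)) = 1/30240 · (-1.70756e-06 − (-0.0384521)) = 1.27151e-06.
Running total after k=3: 0.0376447.
Correction k=4: B_{8}/8! · (f^{(7)}(14) − f^{(7)}(4)) = −1/1209600 · (-6.27267e-07 − (-0.173035)) = -1.43051e-07.

S_4 ≈ 0.0376445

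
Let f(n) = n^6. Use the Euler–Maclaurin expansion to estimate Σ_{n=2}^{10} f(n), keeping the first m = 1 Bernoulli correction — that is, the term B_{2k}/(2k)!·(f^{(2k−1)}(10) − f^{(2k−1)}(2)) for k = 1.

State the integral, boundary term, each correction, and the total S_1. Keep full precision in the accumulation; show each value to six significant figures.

The integral term ∫_2^10 x^6 dx = 1.42855e+06.
Endpoint term: (f(2) + f(10))/2 = (64.0000 + 1.00000e+06)/2 = 500032.
Integral + boundary = 1.92859e+06.
Order-1 term: 1/12 · (600000 − 192.000) = 49984.0.

S_1 ≈ 1.97857e+06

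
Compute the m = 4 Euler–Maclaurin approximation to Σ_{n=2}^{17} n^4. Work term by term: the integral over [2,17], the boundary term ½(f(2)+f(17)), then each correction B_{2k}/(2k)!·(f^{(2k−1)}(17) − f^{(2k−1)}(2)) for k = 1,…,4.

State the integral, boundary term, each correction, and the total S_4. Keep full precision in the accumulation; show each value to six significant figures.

S_4 ≈ 327368

The integral term ∫_2^17 x^4 dx = 283965.
½[f(2) + f(17)] = ½[16.0000 + 83521.0] = 41768.5.
Integral + boundary = 325734.
Correction k=1: B_{2}/2! · (f^{(1)}(17) − f^{(1)}(2)) = 1/12 · (19652.0 − 32.0000) = 1635.00.
Partial sum through k=1: 327368.
Correction k=2: B_{4}/4! · (f^{(3)}(17) − f^{(3)}(2)) = −1/720 · (408.000 − 48.0000) = -0.500000.
Partial sum through k=2: 327368.
Correction k=3: B_{6}/6! · (f^{(5)}(17) − f^{(5)}(2)) = 1/30240 · (0.00000 − 0.00000) = 0.00000.
Partial sum through k=3: 327368.
Correction k=4: B_{8}/8! · (f^{(7)}(17) − f^{(7)}(2)) = −1/1209600 · (0.00000 − 0.00000) = 0.00000.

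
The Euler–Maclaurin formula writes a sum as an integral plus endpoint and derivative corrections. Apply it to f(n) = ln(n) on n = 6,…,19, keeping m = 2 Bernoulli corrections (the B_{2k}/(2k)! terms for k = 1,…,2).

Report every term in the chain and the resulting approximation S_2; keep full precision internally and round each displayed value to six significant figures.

S_2 ≈ 34.5524

The integral term ∫_6^19 ln(x) dx = 32.1938.
Endpoint term: (f(6) + f(19))/2 = (1.79176 + 2.94444)/2 = 2.36810.
So far: 34.5619.
Correction k=1: B_{2}/2! · (f^{(1)}(19) − f^{(1)}(6)) = 1/12 · (0.0526316 − 0.166667) = -0.00950292.
Partial sum through k=1: 34.5524.
Correction k=2: B_{4}/4! · (f^{(3)}(19) − f^{(3)}(6)) = −1/720 · (0.000291588 − 0.00925926) = 1.24551e-05.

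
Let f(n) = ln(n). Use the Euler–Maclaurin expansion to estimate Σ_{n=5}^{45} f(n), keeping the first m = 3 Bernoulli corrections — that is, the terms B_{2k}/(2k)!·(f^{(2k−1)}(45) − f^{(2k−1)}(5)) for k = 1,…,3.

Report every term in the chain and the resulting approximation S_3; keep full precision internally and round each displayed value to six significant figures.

∫_5^45 ln(x) dx evaluates to 123.253.
Boundary: ½(f(5) + f(45)) = ½(1.60944 + 3.80666) = 2.70805.
Integral + boundary = 125.961.
Correction k=1: B_{2}/2! · (f^{(1)}(45) − f^{(1)}(5)) = 1/12 · (0.0222222 − 0.200000) = -0.0148148.
Running total after k=1: 125.946.
Correction k=2: B_{4}/4! · (f^{(3)}(45) − f^{(3)}(5)) = −1/720 · (2.19479e-05 − 0.0160000) = 2.21917e-05.
Running total after k=2: 125.946.
Correction k=3: B_{6}/6! · (f^{(5)}(45) − f^{(5)}(5)) = 1/30240 · (1.30061e-07 − 0.00768000) = -2.53964e-07.

S_3 ≈ 125.946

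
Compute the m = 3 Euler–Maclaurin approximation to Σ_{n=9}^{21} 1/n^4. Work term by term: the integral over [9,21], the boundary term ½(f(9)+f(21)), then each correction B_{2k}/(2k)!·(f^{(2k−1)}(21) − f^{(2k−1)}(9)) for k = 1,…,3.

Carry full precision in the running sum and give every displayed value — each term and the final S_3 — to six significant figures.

The integral term ∫_9^21 1/x^4 dx = 0.000421254.
Endpoint term: (f(9) + f(21))/2 = (0.000152416 + 5.14189e-06)/2 = 7.87788e-05.
Running total after boundary: 0.000500033.
Correction k=1: B_{2}/2! · (f^{(1)}(21) − f^{(1)}(9)) = 1/12 · (-9.79408e-07 − (-6.77404e-05)) = 5.56341e-06.
Partial sum through k=1: 0.000505596.
Correction k=2: B_{4}/4! · (f^{(3)}(21) − f^{(3)}(9)) = −1/720 · (-6.66264e-08 − (-2.50890e-05)) = -3.47533e-08.
Partial sum through k=2: 0.000505562.
Correction k=3: B_{6}/6! · (f^{(5)}(21) − f^{(5)}(9)) = 1/30240 · (-8.46049e-09 − (-1.73455e-05)) = 5.73315e-10.

S_3 ≈ 0.000505562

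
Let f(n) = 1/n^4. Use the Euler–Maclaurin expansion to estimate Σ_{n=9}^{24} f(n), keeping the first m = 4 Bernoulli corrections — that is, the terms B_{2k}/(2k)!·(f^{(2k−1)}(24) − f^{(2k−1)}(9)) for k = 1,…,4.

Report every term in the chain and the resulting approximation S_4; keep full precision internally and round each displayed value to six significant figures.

S_4 ≈ 0.000516419

The integral term ∫_9^24 1/x^4 dx = 0.000433135.
Endpoint term: (f(9) + f(24))/2 = (0.000152416 + 3.01408e-06)/2 = 7.77149e-05.
Integral + boundary = 0.000510850.
Correction k=1: B_{2}/2! · (f^{(1)}(24) − f^{(1)}(9)) = 1/12 · (-5.02347e-07 − (-6.77404e-05)) = 5.60317e-06.
Partial sum through k=1: 0.000516453.
Correction k=2: B_{4}/4! · (f^{(3)}(24) − f^{(3)}(9)) = −1/720 · (-2.61639e-08 − (-2.50890e-05)) = -3.48095e-08.
Partial sum through k=2: 0.000516418.
Correction k=3: B_{6}/6! · (f^{(5)}(24) − f^{(5)}(9)) = 1/30240 · (-2.54371e-09 − (-1.73455e-05)) = 5.73510e-10.
Partial sum through k=3: 0.000516419.
Correction k=4: B_{8}/8! · (f^{(7)}(24) − f^{(7)}(9)) = −1/1209600 · (-3.97455e-10 − (-1.92728e-05)) = -1.59328e-11.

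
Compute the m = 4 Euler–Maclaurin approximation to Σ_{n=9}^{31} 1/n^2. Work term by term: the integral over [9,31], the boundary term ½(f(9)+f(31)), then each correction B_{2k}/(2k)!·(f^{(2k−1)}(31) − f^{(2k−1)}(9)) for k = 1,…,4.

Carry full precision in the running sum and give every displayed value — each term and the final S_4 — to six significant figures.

∫_9^31 1/x^2 dx evaluates to 0.0788530.
Boundary: ½(f(9) + f(31)) = ½(0.0123457 + 0.00104058) = 0.00669313.
Running total after boundary: 0.0855462.
Correction k=1: B_{2}/2! · (f^{(1)}(31) − f^{(1)}(9)) = 1/12 · (-6.71344e-05 − (-0.00274348)) = 0.000223029.
Running total after k=1: 0.0857692.
Correction k=2: B_{4}/4! · (f^{(3)}(31) − f^{(3)}(9)) = −1/720 · (-8.38306e-07 − (-0.000406442)) = -5.63339e-07.
Running total after k=2: 0.0857686.
Correction k=3: B_{6}/6! · (f^{(5)}(31) − f^{(5)}(9)) = 1/30240 · (-2.61698e-08 − (-0.000150534)) = 4.97711e-09.
Running total after k=3: 0.0857686.
Correction k=4: B_{8}/8! · (f^{(7)}(31) − f^{(7)}(9)) = −1/1209600 · (-1.52498e-09 − (-0.000104073)) = -8.60379e-11.

S_4 ≈ 0.0857686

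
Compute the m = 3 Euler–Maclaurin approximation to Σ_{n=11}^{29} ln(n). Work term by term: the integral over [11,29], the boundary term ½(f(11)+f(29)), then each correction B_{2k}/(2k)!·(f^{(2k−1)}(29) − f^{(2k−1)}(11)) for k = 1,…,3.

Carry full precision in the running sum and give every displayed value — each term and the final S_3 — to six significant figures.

S_3 ≈ 56.1526

∫_11^29 ln(x) dx evaluates to 53.2747.
½[f(11) + f(29)] = ½[2.39790 + 3.36730] = 2.88260.
So far: 56.1573.
Order-1 term: 1/12 · (0.0344828 − 0.0909091) = -0.00470219.
After k=1: 56.1526.
Order-2 term: −1/720 · (8.20042e-05 − 0.00150263) = 1.97309e-06.
After k=2: 56.1526.
Order-3 term: 1/30240 · (1.17010e-06 − 0.000149021) = -4.88925e-09.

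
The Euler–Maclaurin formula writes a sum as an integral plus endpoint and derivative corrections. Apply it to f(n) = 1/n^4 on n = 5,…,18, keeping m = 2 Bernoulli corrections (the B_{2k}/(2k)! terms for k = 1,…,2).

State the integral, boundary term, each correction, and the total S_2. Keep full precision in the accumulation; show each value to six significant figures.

Integral: ∫_5^18 1/x^4 dx = 0.00260951.
Endpoint term: (f(5) + f(18))/2 = (0.00160000 + 9.52599e-06)/2 = 0.000804763.
So far: 0.00341427.
Order-1 term: 1/12 · (-2.11689e-06 − (-0.00128000)) = 0.000106490.
After k=1: 0.00352076.
Order-2 term: −1/720 · (-1.96008e-07 − (-0.00153600)) = -2.13306e-06.

S_2 ≈ 0.00351863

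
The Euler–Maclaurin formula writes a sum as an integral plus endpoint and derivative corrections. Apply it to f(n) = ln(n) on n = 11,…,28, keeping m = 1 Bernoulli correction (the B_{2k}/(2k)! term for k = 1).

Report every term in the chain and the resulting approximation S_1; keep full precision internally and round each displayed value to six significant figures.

The integral term ∫_11^28 ln(x) dx = 49.9249.
½[f(11) + f(28)] = ½[2.39790 + 3.33220] = 2.86505.
So far: 52.7899.
Order-1 term: 1/12 · (0.0357143 − 0.0909091) = -0.00459957.

S_1 ≈ 52.7853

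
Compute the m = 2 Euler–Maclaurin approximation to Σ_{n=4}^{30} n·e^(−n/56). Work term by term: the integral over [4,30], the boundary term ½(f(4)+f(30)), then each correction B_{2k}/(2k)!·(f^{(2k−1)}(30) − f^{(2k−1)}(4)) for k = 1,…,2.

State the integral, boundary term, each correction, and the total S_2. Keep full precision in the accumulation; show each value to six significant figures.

S_2 ≈ 320.393

The integral term ∫_4^30 x·e^(−x/56) dx = 309.802.
½[f(4) + f(30)] = ½[3.72425 + 17.5575] = 10.6409.
Integral + boundary = 320.443.
k=1: B_{2}/(2)! × [f^{(1)}(30) − f^{(1)}(4)] = 1/12 × (0.271724 − 0.864558) = -0.0494029.
After k=1: 320.393.
k=2: B_{4}/(4)! × [f^{(3)}(30) − f^{(3)}(4)] = −1/720 × (0.000459893 − 0.000869478) = 5.68868e-07.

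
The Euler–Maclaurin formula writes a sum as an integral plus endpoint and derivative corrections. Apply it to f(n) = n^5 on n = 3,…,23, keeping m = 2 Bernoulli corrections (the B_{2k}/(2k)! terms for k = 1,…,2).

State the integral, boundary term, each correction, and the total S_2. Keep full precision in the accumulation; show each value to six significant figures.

∫_3^23 x^5 dx evaluates to 2.46725e+07.
Boundary: ½(f(3) + f(23)) = ½(243.000 + 6.43634e+06) = 3.21829e+06.
Integral + boundary = 2.78908e+07.
Correction k=1: B_{2}/2! · (f^{(1)}(23) − f^{(1)}(3)) = 1/12 · (1.39920e+06 − 405.000) = 116567.
After k=1: 2.80074e+07.
Correction k=2: B_{4}/4! · (f^{(3)}(23) − f^{(3)}(3)) = −1/720 · (31740.0 − 540.000) = -43.3333.

S_2 ≈ 2.80073e+07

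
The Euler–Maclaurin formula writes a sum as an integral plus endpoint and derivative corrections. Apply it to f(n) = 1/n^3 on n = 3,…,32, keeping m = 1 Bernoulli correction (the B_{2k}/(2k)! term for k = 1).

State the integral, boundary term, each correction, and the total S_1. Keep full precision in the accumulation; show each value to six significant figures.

S_1 ≈ 0.0766872

Integral: ∫_3^32 1/x^3 dx = 0.0550673.
½[f(3) + f(32)] = ½[0.0370370 + 3.05176e-05] = 0.0185338.
Running total after boundary: 0.0736011.
Order-1 term: 1/12 · (-2.86102e-06 − (-0.0370370)) = 0.00308618.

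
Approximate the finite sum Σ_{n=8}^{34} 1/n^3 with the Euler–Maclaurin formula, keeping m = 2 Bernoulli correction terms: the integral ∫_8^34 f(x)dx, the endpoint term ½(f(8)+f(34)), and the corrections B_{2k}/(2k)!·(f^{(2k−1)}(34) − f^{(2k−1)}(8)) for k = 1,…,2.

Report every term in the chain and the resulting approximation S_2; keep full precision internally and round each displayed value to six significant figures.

∫_8^34 1/x^3 dx evaluates to 0.00737997.
Boundary: ½(f(8) + f(34)) = ½(0.00195312 + 2.54427e-05) = 0.000989284.
Integral + boundary = 0.00836926.
Correction k=1: B_{2}/2! · (f^{(1)}(34) − f^{(1)}(8)) = 1/12 · (-2.24494e-06 − (-0.000732422)) = 6.08481e-05.
Partial sum through k=1: 0.00843011.
Correction k=2: B_{4}/4! · (f^{(3)}(34) − f^{(3)}(8)) = −1/720 · (-3.88399e-08 − (-0.000228882)) = -3.17837e-07.

S_2 ≈ 0.00842979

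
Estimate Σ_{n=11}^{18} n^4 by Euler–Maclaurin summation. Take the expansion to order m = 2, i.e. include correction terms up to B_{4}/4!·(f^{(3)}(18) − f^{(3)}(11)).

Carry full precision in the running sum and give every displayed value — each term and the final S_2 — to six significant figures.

∫_11^18 x^4 dx evaluates to 345703.
Endpoint term: (f(11) + f(18))/2 = (14641.0 + 104976)/2 = 59808.5.
So far: 405512.
Correction k=1: B_{2}/2! · (f^{(1)}(18) − f^{(1)}(11)) = 1/12 · (23328.0 − 5324.00) = 1500.33.
After k=1: 407012.
Correction k=2: B_{4}/4! · (f^{(3)}(18) − f^{(3)}(11)) = −1/720 · (432.000 − 264.000) = -0.233333.

S_2 ≈ 407012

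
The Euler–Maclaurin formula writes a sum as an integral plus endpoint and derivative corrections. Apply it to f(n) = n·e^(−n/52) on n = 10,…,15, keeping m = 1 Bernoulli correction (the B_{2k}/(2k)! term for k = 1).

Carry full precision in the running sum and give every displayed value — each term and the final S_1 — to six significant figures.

Integral: ∫_10^15 x·e^(−x/52) dx = 49.0067.
Endpoint term: (f(10) + f(15))/2 = (8.25053 + 11.2412)/2 = 9.74588.
So far: 58.7526.
k=1: B_{2}/(2)! × [f^{(1)}(15) − f^{(1)}(10)] = 1/12 × (0.533238 − 0.666389) = -0.0110959.

S_1 ≈ 58.7415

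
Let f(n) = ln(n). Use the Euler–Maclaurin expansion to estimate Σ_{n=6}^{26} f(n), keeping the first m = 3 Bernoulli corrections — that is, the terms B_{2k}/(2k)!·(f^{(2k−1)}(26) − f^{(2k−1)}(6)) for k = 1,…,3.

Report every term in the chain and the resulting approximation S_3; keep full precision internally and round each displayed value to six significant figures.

The integral term ∫_6^26 ln(x) dx = 53.9600.
Endpoint term: (f(6) + f(26))/2 = (1.79176 + 3.25810)/2 = 2.52493.
Running total after boundary: 56.4849.
k=1: B_{2}/(2)! × [f^{(1)}(26) − f^{(1)}(6)] = 1/12 × (0.0384615 − 0.166667) = -0.0106838.
Running total after k=1: 56.4742.
k=2: B_{4}/(4)! × [f^{(3)}(26) − f^{(3)}(6)] = −1/720 × (0.000113792 − 0.00925926) = 1.27020e-05.
Running total after k=2: 56.4742.
k=3: B_{6}/(6)! × [f^{(5)}(26) − f^{(5)}(6)] = 1/30240 × (2.01997e-06 − 0.00308642) = -1.01997e-07.

S_3 ≈ 56.4742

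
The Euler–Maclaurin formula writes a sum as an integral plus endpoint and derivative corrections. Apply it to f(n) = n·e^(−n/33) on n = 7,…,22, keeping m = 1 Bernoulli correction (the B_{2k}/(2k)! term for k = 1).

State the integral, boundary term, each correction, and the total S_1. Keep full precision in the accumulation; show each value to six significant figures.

S_1 ≈ 144.292

Integral: ∫_7^22 x·e^(−x/33) dx = 135.852.
Endpoint term: (f(7) + f(22))/2 = (5.66207 + 11.2952)/2 = 8.47862.
Running total after boundary: 144.331.
Order-1 term: 1/12 · (0.171139 − 0.637289) = -0.0388458.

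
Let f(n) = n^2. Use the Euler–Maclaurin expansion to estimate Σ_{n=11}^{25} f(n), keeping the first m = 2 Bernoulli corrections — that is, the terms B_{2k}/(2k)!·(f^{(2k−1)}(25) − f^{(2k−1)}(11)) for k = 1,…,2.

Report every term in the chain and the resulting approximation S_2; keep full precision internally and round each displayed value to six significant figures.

S_2 ≈ 5140.00

∫_11^25 x^2 dx evaluates to 4764.67.
Endpoint term: (f(11) + f(25))/2 = (121.000 + 625.000)/2 = 373.000.
So far: 5137.67.
k=1: B_{2}/(2)! × [f^{(1)}(25) − f^{(1)}(11)] = 1/12 × (50.0000 − 22.0000) = 2.33333.
After k=1: 5140.00.
k=2: B_{4}/(4)! × [f^{(3)}(25) − f^{(3)}(11)] = −1/720 × (0.00000 − 0.00000) = 0.00000.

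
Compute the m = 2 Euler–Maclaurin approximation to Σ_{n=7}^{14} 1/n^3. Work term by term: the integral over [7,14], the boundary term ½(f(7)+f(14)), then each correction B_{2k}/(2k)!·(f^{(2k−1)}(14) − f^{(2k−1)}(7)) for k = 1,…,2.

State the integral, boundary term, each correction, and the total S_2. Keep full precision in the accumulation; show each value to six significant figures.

S_2 ≈ 0.00938992

∫_7^14 1/x^3 dx evaluates to 0.00765306.
½[f(7) + f(14)] = ½[0.00291545 + 0.000364431] = 0.00163994.
So far: 0.00929300.
Order-1 term: 1/12 · (-7.80925e-05 − (-0.00124948)) = 9.76156e-05.
After k=1: 0.00939062.
Order-2 term: −1/720 · (-7.96862e-06 − (-0.000509992)) = -6.97254e-07.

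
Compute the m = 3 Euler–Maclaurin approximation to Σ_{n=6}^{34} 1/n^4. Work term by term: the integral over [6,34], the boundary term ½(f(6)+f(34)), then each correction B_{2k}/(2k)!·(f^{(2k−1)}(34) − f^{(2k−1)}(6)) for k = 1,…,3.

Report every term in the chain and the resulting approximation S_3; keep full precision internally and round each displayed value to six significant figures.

Integral: ∫_6^34 1/x^4 dx = 0.00153473.
Endpoint term: (f(6) + f(34))/2 = (0.000771605 + 7.48315e-07)/2 = 0.000386177.
Integral + boundary = 0.00192091.
Order-1 term: 1/12 · (-8.80370e-08 − (-0.000514403)) = 4.28596e-05.
After k=1: 0.00196377.
Order-2 term: −1/720 · (-2.28470e-09 − (-0.000428669)) = -5.95371e-07.
After k=2: 0.00196317.
Order-3 term: 1/30240 · (-1.10677e-10 − (-0.000666819)) = 2.20509e-08.

S_3 ≈ 0.00196319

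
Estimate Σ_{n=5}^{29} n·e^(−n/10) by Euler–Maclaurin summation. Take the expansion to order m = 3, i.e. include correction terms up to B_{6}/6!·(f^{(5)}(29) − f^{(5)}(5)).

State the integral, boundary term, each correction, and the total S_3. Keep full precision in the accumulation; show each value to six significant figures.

S_3 ≈ 71.8007

∫_5^29 x·e^(−x/10) dx evaluates to 69.5205.
Endpoint term: (f(5) + f(29))/2 = (3.03265 + 1.59567)/2 = 2.31416.
So far: 71.8347.
Correction k=1: B_{2}/2! · (f^{(1)}(29) − f^{(1)}(5)) = 1/12 · (-0.104544 − 0.303265) = -0.0339841.
Partial sum through k=1: 71.8007.
Correction k=2: B_{4}/4! · (f^{(3)}(29) − f^{(3)}(5)) = −1/720 · (5.50232e-05 − 0.0151633) = 2.09837e-05.
Partial sum through k=2: 71.8007.
Correction k=3: B_{6}/6! · (f^{(5)}(29) − f^{(5)}(5)) = 1/30240 · (1.15549e-05 − 0.000272939) = -8.64365e-09.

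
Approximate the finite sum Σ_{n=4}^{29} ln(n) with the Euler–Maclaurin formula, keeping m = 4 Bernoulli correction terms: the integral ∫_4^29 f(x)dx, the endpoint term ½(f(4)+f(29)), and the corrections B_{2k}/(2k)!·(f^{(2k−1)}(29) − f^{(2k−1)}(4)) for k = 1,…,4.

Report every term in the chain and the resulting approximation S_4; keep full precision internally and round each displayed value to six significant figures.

Integral: ∫_4^29 ln(x) dx = 67.1064.
Boundary: ½(f(4) + f(29)) = ½(1.38629 + 3.36730) = 2.37680.
Integral + boundary = 69.4832.
k=1: B_{2}/(2)! × [f^{(1)}(29) − f^{(1)}(4)] = 1/12 × (0.0344828 − 0.250000) = -0.0179598.
After k=1: 69.4652.
k=2: B_{4}/(4)! × [f^{(3)}(29) − f^{(3)}(4)] = −1/720 × (8.20042e-05 − 0.0312500) = 4.32889e-05.
After k=2: 69.4653.
k=3: B_{6}/(6)! × [f^{(5)}(29) − f^{(5)}(4)] = 1/30240 × (1.17010e-06 − 0.0234375) = -7.75011e-07.
After k=3: 69.4653.
k=4: B_{8}/(8)! × [f^{(7)}(29) − f^{(7)}(4)] = −1/1209600 × (4.17394e-08 − 0.0439453) = 3.63304e-08.

S_4 ≈ 69.4653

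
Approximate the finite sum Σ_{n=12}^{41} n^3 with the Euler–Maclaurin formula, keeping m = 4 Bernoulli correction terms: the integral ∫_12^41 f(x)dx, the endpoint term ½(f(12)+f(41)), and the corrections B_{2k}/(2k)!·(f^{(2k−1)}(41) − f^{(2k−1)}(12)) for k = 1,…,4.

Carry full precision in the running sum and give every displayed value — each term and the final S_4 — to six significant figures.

The integral term ∫_12^41 x^3 dx = 701256.
Boundary: ½(f(12) + f(41)) = ½(1728.00 + 68921.0) = 35324.5.
Running total after boundary: 736581.
Order-1 term: 1/12 · (5043.00 − 432.000) = 384.250.
Partial sum through k=1: 736965.
Order-2 term: −1/720 · (6.00000 − 6.00000) = 0.00000.
Partial sum through k=2: 736965.
Order-3 term: 1/30240 · (0.00000 − 0.00000) = 0.00000.
Partial sum through k=3: 736965.
Order-4 term: −1/1209600 · (0.00000 − 0.00000) = 0.00000.

S_4 ≈ 736965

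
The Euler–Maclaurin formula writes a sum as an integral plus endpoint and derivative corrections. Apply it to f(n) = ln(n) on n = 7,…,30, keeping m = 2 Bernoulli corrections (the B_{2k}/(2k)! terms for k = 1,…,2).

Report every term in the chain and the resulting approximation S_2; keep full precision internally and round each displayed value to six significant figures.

S_2 ≈ 68.0790

Integral: ∫_7^30 ln(x) dx = 65.4146.
Boundary: ½(f(7) + f(30)) = ½(1.94591 + 3.40120) = 2.67355.
So far: 68.0881.
Correction k=1: B_{2}/2! · (f^{(1)}(30) − f^{(1)}(7)) = 1/12 · (0.0333333 − 0.142857) = -0.00912698.
Partial sum through k=1: 68.0790.
Correction k=2: B_{4}/4! · (f^{(3)}(30) − f^{(3)}(7)) = −1/720 · (7.40741e-05 − 0.00583090) = 7.99560e-06.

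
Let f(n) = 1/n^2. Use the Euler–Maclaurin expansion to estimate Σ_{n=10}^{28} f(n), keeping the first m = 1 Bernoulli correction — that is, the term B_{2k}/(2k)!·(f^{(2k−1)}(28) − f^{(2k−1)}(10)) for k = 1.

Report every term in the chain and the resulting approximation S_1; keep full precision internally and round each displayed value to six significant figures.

S_1 ≈ 0.0700825

Integral: ∫_10^28 1/x^2 dx = 0.0642857.
Boundary: ½(f(10) + f(28)) = ½(0.0100000 + 0.00127551) = 0.00563776.
Integral + boundary = 0.0699235.
Order-1 term: 1/12 · (-9.11079e-05 − (-0.00200000)) = 0.000159074.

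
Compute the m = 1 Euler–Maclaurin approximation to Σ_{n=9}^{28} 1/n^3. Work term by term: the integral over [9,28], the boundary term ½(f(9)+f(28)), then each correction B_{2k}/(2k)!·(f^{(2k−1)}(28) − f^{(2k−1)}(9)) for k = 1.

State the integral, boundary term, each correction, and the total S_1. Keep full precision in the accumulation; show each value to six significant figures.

S_1 ≈ 0.00628143

The integral term ∫_9^28 1/x^3 dx = 0.00553508.
½[f(9) + f(28)] = ½[0.00137174 + 4.55539e-05] = 0.000708648.
So far: 0.00624373.
k=1: B_{2}/(2)! × [f^{(1)}(28) − f^{(1)}(9)] = 1/12 × (-4.88078e-06 − (-0.000457247)) = 3.76972e-05.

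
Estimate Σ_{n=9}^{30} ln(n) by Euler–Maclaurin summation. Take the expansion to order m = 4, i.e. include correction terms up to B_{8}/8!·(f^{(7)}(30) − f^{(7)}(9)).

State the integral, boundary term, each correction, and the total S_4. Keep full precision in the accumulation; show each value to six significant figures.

Integral: ∫_9^30 ln(x) dx = 61.2609.
½[f(9) + f(30)] = ½[2.19722 + 3.40120] = 2.79921.
Running total after boundary: 64.0601.
Order-1 term: 1/12 · (0.0333333 − 0.111111) = -0.00648148.
After k=1: 64.0536.
Order-2 term: −1/720 · (7.40741e-05 − 0.00274348) = 3.70751e-06.
After k=2: 64.0536.
Order-3 term: 1/30240 · (9.87654e-07 − 0.000406442) = -1.34079e-08.
After k=3: 64.0536.
Order-4 term: −1/1209600 · (3.29218e-08 − 0.000150534) = 1.24422e-10.

S_4 ≈ 64.0536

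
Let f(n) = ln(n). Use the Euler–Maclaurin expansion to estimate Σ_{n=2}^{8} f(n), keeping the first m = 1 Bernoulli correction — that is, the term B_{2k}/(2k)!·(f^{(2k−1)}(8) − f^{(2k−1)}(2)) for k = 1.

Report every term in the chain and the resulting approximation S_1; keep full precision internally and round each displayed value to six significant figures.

∫_2^8 ln(x) dx evaluates to 9.24924.
½[f(2) + f(8)] = ½[0.693147 + 2.07944] = 1.38629.
So far: 10.6355.
k=1: B_{2}/(2)! × [f^{(1)}(8) − f^{(1)}(2)] = 1/12 × (0.125000 − 0.500000) = -0.0312500.

S_1 ≈ 10.6043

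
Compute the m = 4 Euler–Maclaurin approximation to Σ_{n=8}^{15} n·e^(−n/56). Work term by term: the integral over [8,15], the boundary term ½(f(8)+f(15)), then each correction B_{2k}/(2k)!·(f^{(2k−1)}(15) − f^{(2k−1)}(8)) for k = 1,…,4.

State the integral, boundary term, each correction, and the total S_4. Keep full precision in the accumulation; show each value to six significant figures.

S_4 ≈ 74.3725

The integral term ∫_8^15 x·e^(−x/56) dx = 65.1826.
½[f(8) + f(15)] = ½[6.93502 + 11.4753] = 9.20514.
Running total after boundary: 74.3877.
k=1: B_{2}/(2)! × [f^{(1)}(15) − f^{(1)}(8)] = 1/12 × (0.560102 − 0.743038) = -0.0152447.
After k=1: 74.3725.
k=2: B_{4}/(4)! × [f^{(3)}(15) − f^{(3)}(8)] = −1/720 × (0.000666497 − 0.000789794) = 1.71245e-07.
After k=2: 74.3725.
k=3: B_{6}/(6)! × [f^{(5)}(15) − f^{(5)}(8)] = 1/30240 × (3.68109e-07 − 4.28141e-07) = -1.98517e-12.
After k=3: 74.3725.
k=4: B_{8}/(8)! × [f^{(7)}(15) − f^{(7)}(8)] = −1/1209600 × (1.66992e-10 − 1.92740e-10) = 2.12866e-17.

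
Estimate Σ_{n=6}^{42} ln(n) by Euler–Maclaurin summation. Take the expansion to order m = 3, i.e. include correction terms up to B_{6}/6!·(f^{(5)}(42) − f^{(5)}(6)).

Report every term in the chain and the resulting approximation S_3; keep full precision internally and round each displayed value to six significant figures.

Integral: ∫_6^42 ln(x) dx = 110.232.
Boundary: ½(f(6) + f(42)) = ½(1.79176 + 3.73767) = 2.76471.
Running total after boundary: 112.996.
k=1: B_{2}/(2)! × [f^{(1)}(42) − f^{(1)}(6)] = 1/12 × (0.0238095 − 0.166667) = -0.0119048.
Running total after k=1: 112.984.
k=2: B_{4}/(4)! × [f^{(3)}(42) − f^{(3)}(6)] = −1/720 × (2.69949e-05 − 0.00925926) = 1.28226e-05.
Running total after k=2: 112.984.
k=3: B_{6}/(6)! × [f^{(5)}(42) − f^{(5)}(6)] = 1/30240 × (1.83639e-07 − 0.00308642) = -1.02058e-07.

S_3 ≈ 112.984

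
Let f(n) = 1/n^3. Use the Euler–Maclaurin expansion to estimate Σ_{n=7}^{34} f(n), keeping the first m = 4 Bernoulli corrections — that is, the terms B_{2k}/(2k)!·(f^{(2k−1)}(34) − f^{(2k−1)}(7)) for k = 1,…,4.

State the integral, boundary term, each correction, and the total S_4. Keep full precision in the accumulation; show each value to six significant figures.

S_4 ≈ 0.0113452

The integral term ∫_7^34 1/x^3 dx = 0.00977156.
Endpoint term: (f(7) + f(34))/2 = (0.00291545 + 2.54427e-05)/2 = 0.00147045.
Running total after boundary: 0.0112420.
Correction k=1: B_{2}/2! · (f^{(1)}(34) − f^{(1)}(7)) = 1/12 · (-2.24494e-06 − (-0.00124948)) = 0.000103936.
After k=1: 0.0113459.
Correction k=2: B_{4}/4! · (f^{(3)}(34) − f^{(3)}(7)) = −1/720 · (-3.88399e-08 − (-0.000509992)) = -7.08268e-07.
After k=2: 0.0113452.
Correction k=3: B_{6}/6! · (f^{(5)}(34) − f^{(5)}(7)) = 1/30240 · (-1.41114e-09 − (-0.000437136)) = 1.44555e-08.
After k=3: 0.0113452.
Correction k=4: B_{8}/8! · (f^{(7)}(34) − f^{(7)}(7)) = −1/1209600 · (-8.78909e-11 − (-0.000642322)) = -5.31020e-10.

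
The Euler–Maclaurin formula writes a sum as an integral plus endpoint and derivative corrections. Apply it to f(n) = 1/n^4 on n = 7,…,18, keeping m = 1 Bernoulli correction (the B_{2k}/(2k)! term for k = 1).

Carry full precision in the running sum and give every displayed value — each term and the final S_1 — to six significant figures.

S_1 ≈ 0.00114733

∫_7^18 1/x^4 dx evaluates to 0.000914661.
Boundary: ½(f(7) + f(18)) = ½(0.000416493 + 9.52599e-06) = 0.000213010.
Integral + boundary = 0.00112767.
Correction k=1: B_{2}/2! · (f^{(1)}(18) − f^{(1)}(7)) = 1/12 · (-2.11689e-06 − (-0.000237996)) = 1.96566e-05.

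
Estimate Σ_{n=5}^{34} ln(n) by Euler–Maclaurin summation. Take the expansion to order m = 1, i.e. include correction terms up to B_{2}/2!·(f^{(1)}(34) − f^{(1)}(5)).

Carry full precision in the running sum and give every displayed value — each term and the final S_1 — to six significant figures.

∫_5^34 ln(x) dx evaluates to 82.8491.
½[f(5) + f(34)] = ½[1.60944 + 3.52636] = 2.56790.
Running total after boundary: 85.4170.
k=1: B_{2}/(2)! × [f^{(1)}(34) − f^{(1)}(5)] = 1/12 × (0.0294118 − 0.200000) = -0.0142157.

S_1 ≈ 85.4028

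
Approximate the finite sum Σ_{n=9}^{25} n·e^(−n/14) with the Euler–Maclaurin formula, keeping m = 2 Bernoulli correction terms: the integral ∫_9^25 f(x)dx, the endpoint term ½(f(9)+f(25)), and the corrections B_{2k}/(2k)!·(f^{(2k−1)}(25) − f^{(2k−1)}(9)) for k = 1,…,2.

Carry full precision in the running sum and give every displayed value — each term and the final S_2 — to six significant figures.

S_2 ≈ 82.1874

Integral: ∫_9^25 x·e^(−x/14) dx = 77.7520.
Endpoint term: (f(9) + f(25))/2 = (4.73209 + 4.19193)/2 = 4.46201.
Running total after boundary: 82.2140.
k=1: B_{2}/(2)! × [f^{(1)}(25) − f^{(1)}(9)] = 1/12 × (-0.131746 − 0.187781) = -0.0266273.
After k=1: 82.1874.
k=2: B_{4}/(4)! × [f^{(3)}(25) − f^{(3)}(9)] = −1/720 × (0.00103882 − 0.00632325) = 7.33949e-06.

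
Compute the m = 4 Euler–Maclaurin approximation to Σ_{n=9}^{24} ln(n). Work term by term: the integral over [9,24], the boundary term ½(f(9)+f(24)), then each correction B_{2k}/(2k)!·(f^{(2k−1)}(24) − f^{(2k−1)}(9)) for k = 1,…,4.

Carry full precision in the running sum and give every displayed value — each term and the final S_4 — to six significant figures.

S_4 ≈ 44.1801

Integral: ∫_9^24 ln(x) dx = 41.4983.
½[f(9) + f(24)] = ½[2.19722 + 3.17805] = 2.68764.
So far: 44.1859.
k=1: B_{2}/(2)! × [f^{(1)}(24) − f^{(1)}(9)] = 1/12 × (0.0416667 − 0.111111) = -0.00578704.
Running total after k=1: 44.1801.
k=2: B_{4}/(4)! × [f^{(3)}(24) − f^{(3)}(9)] = −1/720 × (0.000144676 − 0.00274348) = 3.60946e-06.
Running total after k=2: 44.1801.
k=3: B_{6}/(6)! × [f^{(5)}(24) − f^{(5)}(9)] = 1/30240 × (3.01408e-06 − 0.000406442) = -1.33409e-08.
Running total after k=3: 44.1801.
k=4: B_{8}/(8)! × [f^{(7)}(24) − f^{(7)}(9)] = −1/1209600 × (1.56983e-07 − 0.000150534) = 1.24320e-10.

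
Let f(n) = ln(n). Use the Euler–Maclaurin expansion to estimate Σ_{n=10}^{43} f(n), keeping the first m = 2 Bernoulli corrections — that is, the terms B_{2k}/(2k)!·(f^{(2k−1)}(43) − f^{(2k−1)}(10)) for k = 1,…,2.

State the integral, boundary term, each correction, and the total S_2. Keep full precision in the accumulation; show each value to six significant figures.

S_2 ≈ 108.731

Integral: ∫_10^43 ln(x) dx = 105.706.
Boundary: ½(f(10) + f(43)) = ½(2.30259 + 3.76120) = 3.03189.
Running total after boundary: 108.738.
Order-1 term: 1/12 · (0.0232558 − 0.100000) = -0.00639535.
After k=1: 108.731.
Order-2 term: −1/720 · (2.51550e-05 − 0.00200000) = 2.74284e-06.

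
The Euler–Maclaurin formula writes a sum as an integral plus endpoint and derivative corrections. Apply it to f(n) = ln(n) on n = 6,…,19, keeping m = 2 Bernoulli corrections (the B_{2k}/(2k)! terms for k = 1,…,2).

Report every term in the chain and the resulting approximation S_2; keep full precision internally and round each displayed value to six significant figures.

Integral: ∫_6^19 ln(x) dx = 32.1938.
Endpoint term: (f(6) + f(19))/2 = (1.79176 + 2.94444)/2 = 2.36810.
So far: 34.5619.
Order-1 term: 1/12 · (0.0526316 − 0.166667) = -0.00950292.
Running total after k=1: 34.5524.
Order-2 term: −1/720 · (0.000291588 − 0.00925926) = 1.24551e-05.

S_2 ≈ 34.5524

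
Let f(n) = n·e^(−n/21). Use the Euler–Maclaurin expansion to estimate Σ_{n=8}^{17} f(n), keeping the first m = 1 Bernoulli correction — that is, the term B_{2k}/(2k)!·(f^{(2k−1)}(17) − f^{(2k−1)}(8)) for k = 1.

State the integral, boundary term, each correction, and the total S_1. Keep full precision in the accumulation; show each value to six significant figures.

Integral: ∫_8^17 x·e^(−x/21) dx = 60.9093.
Endpoint term: (f(8) + f(17))/2 = (5.46568 + 7.56619)/2 = 6.51594.
Integral + boundary = 67.4253.
Correction k=1: B_{2}/2! · (f^{(1)}(17) − f^{(1)}(8)) = 1/12 · (0.0847752 − 0.422940) = -0.0281804.

S_1 ≈ 67.3971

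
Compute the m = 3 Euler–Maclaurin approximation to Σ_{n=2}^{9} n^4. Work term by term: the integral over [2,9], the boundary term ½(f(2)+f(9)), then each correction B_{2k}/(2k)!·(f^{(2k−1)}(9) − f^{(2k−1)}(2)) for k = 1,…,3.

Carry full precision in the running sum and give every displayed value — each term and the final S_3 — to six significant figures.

S_3 ≈ 15332.0

The integral term ∫_2^9 x^4 dx = 11803.4.
Endpoint term: (f(2) + f(9))/2 = (16.0000 + 6561.00)/2 = 3288.50.
Running total after boundary: 15091.9.
k=1: B_{2}/(2)! × [f^{(1)}(9) − f^{(1)}(2)] = 1/12 × (2916.00 − 32.0000) = 240.333.
After k=1: 15332.2.
k=2: B_{4}/(4)! × [f^{(3)}(9) − f^{(3)}(2)] = −1/720 × (216.000 − 48.0000) = -0.233333.
After k=2: 15332.0.
k=3: B_{6}/(6)! × [f^{(5)}(9) − f^{(5)}(2)] = 1/30240 × (0.00000 − 0.00000) = 0.00000.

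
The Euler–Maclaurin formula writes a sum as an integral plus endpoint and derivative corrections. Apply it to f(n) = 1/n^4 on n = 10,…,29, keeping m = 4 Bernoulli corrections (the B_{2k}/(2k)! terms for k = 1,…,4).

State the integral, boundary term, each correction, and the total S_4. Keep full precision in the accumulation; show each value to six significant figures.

The integral term ∫_10^29 1/x^4 dx = 0.000319666.
Endpoint term: (f(10) + f(29))/2 = (0.000100000 + 1.41387e-06)/2 = 5.07069e-05.
Integral + boundary = 0.000370373.
Order-1 term: 1/12 · (-1.95016e-07 − (-4.00000e-05)) = 3.31708e-06.
Running total after k=1: 0.000373690.
Order-2 term: −1/720 · (-6.95657e-09 − (-1.20000e-05)) = -1.66570e-08.
Running total after k=2: 0.000373673.
Order-3 term: 1/30240 · (-4.63220e-10 − (-6.72000e-06)) = 2.22207e-10.
Running total after k=3: 0.000373674.
Order-4 term: −1/1209600 · (-4.95717e-11 − (-6.04800e-06)) = -4.99996e-12.

S_4 ≈ 0.000373674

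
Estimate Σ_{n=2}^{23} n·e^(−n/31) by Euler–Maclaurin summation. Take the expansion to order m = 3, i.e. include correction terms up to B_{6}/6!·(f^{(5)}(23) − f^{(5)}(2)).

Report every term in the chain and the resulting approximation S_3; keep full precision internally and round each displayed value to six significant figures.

S_3 ≈ 168.291

The integral term ∫_2^23 x·e^(−x/31) dx = 161.940.
Endpoint term: (f(2) + f(23))/2 = (1.87504 + 10.9524)/2 = 6.41372.
So far: 168.353.
Correction k=1: B_{2}/2! · (f^{(1)}(23) − f^{(1)}(2)) = 1/12 · (0.122888 − 0.877036) = -0.0628456.
Partial sum through k=1: 168.291.
Correction k=2: B_{4}/4! · (f^{(3)}(23) − f^{(3)}(2)) = −1/720 · (0.00111891 − 0.00286376) = 2.42341e-06.
Partial sum through k=2: 168.291.
Correction k=3: B_{6}/6! · (f^{(5)}(23) − f^{(5)}(2)) = 1/30240 · (2.19557e-06 − 5.01030e-06) = -9.30798e-11.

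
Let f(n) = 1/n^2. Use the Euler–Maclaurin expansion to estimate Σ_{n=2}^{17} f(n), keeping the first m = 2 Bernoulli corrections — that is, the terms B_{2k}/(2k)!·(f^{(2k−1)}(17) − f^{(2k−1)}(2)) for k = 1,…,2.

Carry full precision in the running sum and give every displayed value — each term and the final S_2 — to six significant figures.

S_2 ≈ 0.587664

∫_2^17 1/x^2 dx evaluates to 0.441176.
Boundary: ½(f(2) + f(17)) = ½(0.250000 + 0.00346021) = 0.126730.
Running total after boundary: 0.567907.
Correction k=1: B_{2}/2! · (f^{(1)}(17) − f^{(1)}(2)) = 1/12 · (-0.000407083 − (-0.250000)) = 0.0207994.
After k=1: 0.588706.
Correction k=2: B_{4}/4! · (f^{(3)}(17) − f^{(3)}(2)) = −1/720 · (-1.69031e-05 − (-0.750000)) = -0.00104164.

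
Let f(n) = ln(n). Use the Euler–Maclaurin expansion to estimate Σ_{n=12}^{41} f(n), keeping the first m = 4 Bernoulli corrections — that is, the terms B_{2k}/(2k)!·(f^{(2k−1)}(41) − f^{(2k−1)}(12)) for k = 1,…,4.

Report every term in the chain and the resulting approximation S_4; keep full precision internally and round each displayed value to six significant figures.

S_4 ≈ 96.5319

Integral: ∫_12^41 ln(x) dx = 93.4376.
Boundary: ½(f(12) + f(41)) = ½(2.48491 + 3.71357) = 3.09924.
Integral + boundary = 96.5368.
Order-1 term: 1/12 · (0.0243902 − 0.0833333) = -0.00491192.
After k=1: 96.5319.
Order-2 term: −1/720 · (2.90187e-05 − 0.00115741) = 1.56721e-06.
After k=2: 96.5319.
Order-3 term: 1/30240 · (2.07153e-07 − 9.64506e-05) = -3.18265e-09.
After k=3: 96.5319.
Order-4 term: −1/1209600 · (3.69697e-09 − 2.00939e-05) = 1.66089e-11.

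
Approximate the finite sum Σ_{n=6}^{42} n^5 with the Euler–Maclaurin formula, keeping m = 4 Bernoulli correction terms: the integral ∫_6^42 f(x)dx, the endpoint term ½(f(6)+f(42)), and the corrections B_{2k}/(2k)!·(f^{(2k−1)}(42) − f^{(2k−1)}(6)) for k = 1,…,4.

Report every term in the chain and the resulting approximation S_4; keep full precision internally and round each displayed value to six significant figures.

The integral term ∫_6^42 x^5 dx = 9.14831e+08.
½[f(6) + f(42)] = ½[7776.00 + 1.30691e+08] = 6.53495e+07.
Running total after boundary: 9.80180e+08.
Correction k=1: B_{2}/2! · (f^{(1)}(42) − f^{(1)}(6)) = 1/12 · (1.55585e+07 − 6480.00) = 1.29600e+06.
Running total after k=1: 9.81476e+08.
Correction k=2: B_{4}/4! · (f^{(3)}(42) − f^{(3)}(6)) = −1/720 · (105840 − 2160.00) = -144.000.
Running total after k=2: 9.81476e+08.
Correction k=3: B_{6}/6! · (f^{(5)}(42) − f^{(5)}(6)) = 1/30240 · (120.000 − 120.000) = 0.00000.
Running total after k=3: 9.81476e+08.
Correction k=4: B_{8}/8! · (f^{(7)}(42) − f^{(7)}(6)) = −1/1209600 · (0.00000 − 0.00000) = 0.00000.

S_4 ≈ 9.81476e+08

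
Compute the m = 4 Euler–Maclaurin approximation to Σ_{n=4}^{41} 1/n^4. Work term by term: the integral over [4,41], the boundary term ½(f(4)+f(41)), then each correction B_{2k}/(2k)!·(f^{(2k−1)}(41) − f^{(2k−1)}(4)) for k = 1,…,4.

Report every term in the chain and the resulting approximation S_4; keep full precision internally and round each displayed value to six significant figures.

∫_4^41 1/x^4 dx evaluates to 0.00520350.
½[f(4) + f(41)] = ½[0.00390625 + 3.53887e-07] = 0.00195330.
Integral + boundary = 0.00715680.
Correction k=1: B_{2}/2! · (f^{(1)}(41) − f^{(1)}(4)) = 1/12 · (-3.45256e-08 − (-0.00390625)) = 0.000325518.
Running total after k=1: 0.00748232.
Correction k=2: B_{4}/4! · (f^{(3)}(41) − f^{(3)}(4)) = −1/720 · (-6.16161e-10 − (-0.00732422)) = -1.01725e-05.
Running total after k=2: 0.00747214.
Correction k=3: B_{6}/6! · (f^{(5)}(41) − f^{(5)}(4)) = 1/30240 · (-2.05265e-11 − (-0.0256348)) = 8.47711e-07.
Running total after k=3: 0.00747299.
Correction k=4: B_{8}/8! · (f^{(7)}(41) − f^{(7)}(4)) = −1/1209600 · (-1.09898e-12 − (-0.144196)) = -1.19209e-07.

S_4 ≈ 0.00747287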